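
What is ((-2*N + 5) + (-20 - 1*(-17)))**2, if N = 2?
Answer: 4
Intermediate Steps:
((-2*N + 5) + (-20 - 1*(-17)))**2 = ((-2*2 + 5) + (-20 - 1*(-17)))**2 = ((-4 + 5) + (-20 + 17))**2 = (1 - 3)**2 = (-2)**2 = 4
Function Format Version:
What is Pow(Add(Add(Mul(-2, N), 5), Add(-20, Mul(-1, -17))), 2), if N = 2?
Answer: 4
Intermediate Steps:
Pow(Add(Add(Mul(-2, N), 5), Add(-20, Mul(-1, -17))), 2) = Pow(Add(Add(Mul(-2, 2), 5), Add(-20, Mul(-1, -17))), 2) = Pow(Add(Add(-4, 5), Add(-20, 17)), 2) = Pow(Add(1, -3), 2) = Pow(-2, 2) = 4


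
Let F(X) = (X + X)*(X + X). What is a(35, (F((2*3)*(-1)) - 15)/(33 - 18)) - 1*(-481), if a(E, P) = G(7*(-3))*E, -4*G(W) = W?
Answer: 2659/4 ≈ 664.75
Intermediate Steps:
G(W) = -W/4
F(X) = 4*X**2 (F(X) = (2*X)*(2*X) = 4*X**2)
a(E, P) = 21*E/4 (a(E, P) = (-7*(-3)/4)*E = (-1/4*(-21))*E = 21*E/4)
a(35, (F((2*3)*(-1)) - 15)/(33 - 18)) - 1*(-481) = (21/4)*35 - 1*(-481) = 735/4 + 481 = 2659/4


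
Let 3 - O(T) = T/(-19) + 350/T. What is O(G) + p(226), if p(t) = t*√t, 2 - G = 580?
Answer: -147244/5491 + 226*√226 ≈ 3370.7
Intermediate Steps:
G = -578 (G = 2 - 1*580 = 2 - 580 = -578)
p(t) = t^(3/2)
O(T) = 3 - 350/T + T/19 (O(T) = 3 - (T/(-19) + 350/T) = 3 - (T*(-1/19) + 350/T) = 3 - (-T/19 + 350/T) = 3 - (350/T - T/19) = 3 + (-350/T + T/19) = 3 - 350/T + T/19)
O(G) + p(226) = (3 - 350/(-578) + (1/19)*(-578)) + 226^(3/2) = (3 - 350*(-1/578) - 578/19) + 226*√226 = (3 + 175/289 - 578/19) + 226*√226 = -147244/5491 + 226*√226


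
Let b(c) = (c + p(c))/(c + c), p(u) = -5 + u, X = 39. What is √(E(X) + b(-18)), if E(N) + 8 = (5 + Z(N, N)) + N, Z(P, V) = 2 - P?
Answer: √5/6 ≈ 0.37268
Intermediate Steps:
E(N) = -1 (E(N) = -8 + ((5 + (2 - N)) + N) = -8 + ((7 - N) + N) = -8 + 7 = -1)
b(c) = (-5 + 2*c)/(2*c) (b(c) = (c + (-5 + c))/(c + c) = (-5 + 2*c)/((2*c)) = (-5 + 2*c)*(1/(2*c)) = (-5 + 2*c)/(2*c))
√(E(X) + b(-18)) = √(-1 + (-5/2 - 18)/(-18)) = √(-1 - 1/18*(-41/2)) = √(-1 + 41/36) = √(5/36) = √5/6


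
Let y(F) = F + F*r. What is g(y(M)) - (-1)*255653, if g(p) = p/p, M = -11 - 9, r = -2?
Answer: 255654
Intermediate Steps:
M = -20
y(F) = -F (y(F) = F + F*(-2) = F - 2*F = -F)
g(p) = 1
g(y(M)) - (-1)*255653 = 1 - (-1)*255653 = 1 - 1*(-255653) = 1 + 255653 = 255654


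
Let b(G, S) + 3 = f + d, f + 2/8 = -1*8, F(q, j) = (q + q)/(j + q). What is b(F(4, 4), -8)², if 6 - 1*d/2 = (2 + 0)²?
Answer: 841/16 ≈ 52.563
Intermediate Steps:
F(q, j) = 2*q/(j + q) (F(q, j) = (2*q)/(j + q) = 2*q/(j + q))
d = 4 (d = 12 - 2*(2 + 0)² = 12 - 2*2² = 12 - 2*4 = 12 - 8 = 4)
f = -33/4 (f = -¼ - 1*8 = -¼ - 8 = -33/4 ≈ -8.2500)
b(G, S) = -29/4 (b(G, S) = -3 + (-33/4 + 4) = -3 - 17/4 = -29/4)
b(F(4, 4), -8)² = (-29/4)² = 841/16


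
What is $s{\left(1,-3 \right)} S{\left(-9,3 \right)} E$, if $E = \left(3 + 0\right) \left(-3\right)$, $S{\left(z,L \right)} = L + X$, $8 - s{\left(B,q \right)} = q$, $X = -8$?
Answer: $495$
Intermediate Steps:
$s{\left(B,q \right)} = 8 - q$
$S{\left(z,L \right)} = -8 + L$ ($S{\left(z,L \right)} = L - 8 = -8 + L$)
$E = -9$ ($E = 3 \left(-3\right) = -9$)
$s{\left(1,-3 \right)} S{\left(-9,3 \right)} E = \left(8 - -3\right) \left(-8 + 3\right) \left(-9\right) = \left(8 + 3\right) \left(-5\right) \left(-9\right) = 11 \left(-5\right) \left(-9\right) = \left(-55\right) \left(-9\right) = 495$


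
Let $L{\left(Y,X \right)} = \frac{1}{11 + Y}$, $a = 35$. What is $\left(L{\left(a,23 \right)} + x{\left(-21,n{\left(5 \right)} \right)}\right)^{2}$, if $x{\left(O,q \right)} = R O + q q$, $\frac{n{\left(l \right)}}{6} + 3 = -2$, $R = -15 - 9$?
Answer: $\frac{4171222225}{2116} \approx 1.9713 \cdot 10^{6}$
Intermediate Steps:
$R = -24$ ($R = -15 - 9 = -24$)
$n{\left(l \right)} = -30$ ($n{\left(l \right)} = -18 + 6 \left(-2\right) = -18 - 12 = -30$)
$x{\left(O,q \right)} = q^{2} - 24 O$ ($x{\left(O,q \right)} = - 24 O + q q = - 24 O + q^{2} = q^{2} - 24 O$)
$\left(L{\left(a,23 \right)} + x{\left(-21,n{\left(5 \right)} \right)}\right)^{2} = \left(\frac{1}{11 + 35} - \left(-504 - \left(-30\right)^{2}\right)\right)^{2} = \left(\frac{1}{46} + \left(900 + 504\right)\right)^{2} = \left(\frac{1}{46} + 1404\right)^{2} = \left(\frac{64585}{46}\right)^{2} = \frac{4171222225}{2116}$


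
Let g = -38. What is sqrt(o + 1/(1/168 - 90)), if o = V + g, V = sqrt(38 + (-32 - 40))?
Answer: sqrt(-8688738110 + 228584161*I*sqrt(34))/15119 ≈ 0.47151 + 6.1833*I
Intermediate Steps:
V = I*sqrt(34) (V = sqrt(38 - 72) = sqrt(-34) = I*sqrt(34) ≈ 5.8309*I)
o = -38 + I*sqrt(34) (o = I*sqrt(34) - 38 = -38 + I*sqrt(34) ≈ -38.0 + 5.831*I)
sqrt(o + 1/(1/168 - 90)) = sqrt((-38 + I*sqrt(34)) + 1/(1/168 - 90)) = sqrt((-38 + I*sqrt(34)) + 1/(-15119/168)) = sqrt((-38 + I*sqrt(34)) - 168/15119) = sqrt(-574690/15119 + I*sqrt(34))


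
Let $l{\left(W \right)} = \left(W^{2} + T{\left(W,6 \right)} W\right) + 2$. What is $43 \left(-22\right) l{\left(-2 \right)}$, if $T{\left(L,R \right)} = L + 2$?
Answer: $-5676$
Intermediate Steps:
$T{\left(L,R \right)} = 2 + L$
$l{\left(W \right)} = 2 + W^{2} + W \left(2 + W\right)$ ($l{\left(W \right)} = \left(W^{2} + \left(2 + W\right) W\right) + 2 = \left(W^{2} + W \left(2 + W\right)\right) + 2 = 2 + W^{2} + W \left(2 + W\right)$)
$43 \left(-22\right) l{\left(-2 \right)} = 43 \left(-22\right) \left(2 + 2 \left(-2\right) + 2 \left(-2\right)^{2}\right) = - 946 \left(2 - 4 + 2 \cdot 4\right) = - 946 \left(2 - 4 + 8\right) = \left(-946\right) 6 = -5676$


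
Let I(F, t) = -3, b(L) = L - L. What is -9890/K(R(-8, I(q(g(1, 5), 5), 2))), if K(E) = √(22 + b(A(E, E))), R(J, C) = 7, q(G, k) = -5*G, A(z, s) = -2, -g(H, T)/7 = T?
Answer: -4945*√22/11 ≈ -2108.6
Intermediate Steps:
g(H, T) = -7*T
b(L) = 0
K(E) = √22 (K(E) = √(22 + 0) = √22)
-9890/K(R(-8, I(q(g(1, 5), 5), 2))) = -9890*√22/22 = -4945*√22/11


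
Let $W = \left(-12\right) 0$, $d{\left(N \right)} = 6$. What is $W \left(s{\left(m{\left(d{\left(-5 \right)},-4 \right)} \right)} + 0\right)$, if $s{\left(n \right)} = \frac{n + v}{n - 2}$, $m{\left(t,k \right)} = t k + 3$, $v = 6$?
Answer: $0$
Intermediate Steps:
$m{\left(t,k \right)} = 3 + k t$ ($m{\left(t,k \right)} = k t + 3 = 3 + k t$)
$s{\left(n \right)} = \frac{6 + n}{-2 + n}$ ($s{\left(n \right)} = \frac{n + 6}{n - 2} = \frac{6 + n}{-2 + n}$)
$W = 0$
$W \left(s{\left(m{\left(d{\left(-5 \right)},-4 \right)} \right)} + 0\right) = 0 \left(\frac{6 + \left(3 - 24\right)}{-2 + \left(3 - 24\right)} + 0\right) = 0 \left(\frac{6 - 21}{-2 - 21} + 0\right) = 0 \left(\frac{1}{-23} \left(-15\right) + 0\right) = 0 \left(\left(- \frac{1}{23}\right) \left(-15\right) + 0\right) = 0 \left(\frac{15}{23} + 0\right) = 0 \cdot \frac{15}{23} = 0$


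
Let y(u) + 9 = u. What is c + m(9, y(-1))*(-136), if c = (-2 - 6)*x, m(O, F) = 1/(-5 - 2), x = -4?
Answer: 360/7 ≈ 51.429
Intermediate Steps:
y(u) = -9 + u
m(O, F) = -⅐ (m(O, F) = 1/(-7) = -⅐)
c = 32 (c = (-2 - 6)*(-4) = -8*(-4) = 32)
c + m(9, y(-1))*(-136) = 32 - ⅐*(-136) = 32 + 136/7 = 360/7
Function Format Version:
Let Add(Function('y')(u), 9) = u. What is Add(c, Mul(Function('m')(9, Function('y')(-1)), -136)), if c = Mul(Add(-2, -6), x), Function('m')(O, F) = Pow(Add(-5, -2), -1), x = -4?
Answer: Rational(360, 7) ≈ 51.429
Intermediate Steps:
Function('y')(u) = Add(-9, u)
Function('m')(O, F) = Rational(-1, 7) (Function('m')(O, F) = Pow(-7, -1) = Rational(-1, 7))
c = 32 (c = Mul(Add(-2, -6), -4) = Mul(-8, -4) = 32)
Add(c, Mul(Function('m')(9, Function('y')(-1)), -136)) = Add(32, Mul(Rational(-1, 7), -136)) = Add(32, Rational(136, 7)) = Rational(360, 7)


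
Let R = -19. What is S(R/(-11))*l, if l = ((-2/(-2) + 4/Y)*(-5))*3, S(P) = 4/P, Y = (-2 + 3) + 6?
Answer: -7260/133 ≈ -54.586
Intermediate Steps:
Y = 7 (Y = 1 + 6 = 7)
l = -165/7 (l = ((-2/(-2) + 4/7)*(-5))*3 = ((-2*(-½) + 4*(⅐))*(-5))*3 = ((1 + 4/7)*(-5))*3 = ((11/7)*(-5))*3 = -55/7*3 = -165/7 ≈ -23.571)
S(R/(-11))*l = (4/((-19/(-11))))*(-165/7) = (4/((-19*(-1/11))))*(-165/7) = (4/(19/11))*(-165/7) = (4*(11/19))*(-165/7) = (44/19)*(-165/7) = -7260/133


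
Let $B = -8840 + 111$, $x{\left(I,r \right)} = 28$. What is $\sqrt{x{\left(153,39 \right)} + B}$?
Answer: $i \sqrt{8701} \approx 93.279 i$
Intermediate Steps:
$B = -8729$
$\sqrt{x{\left(153,39 \right)} + B} = \sqrt{28 - 8729} = \sqrt{-8701} = i \sqrt{8701}$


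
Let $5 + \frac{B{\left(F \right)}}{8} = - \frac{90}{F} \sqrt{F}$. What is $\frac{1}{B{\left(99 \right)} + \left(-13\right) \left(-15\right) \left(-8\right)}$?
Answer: $- \frac{11}{17564} + \frac{3 \sqrt{11}}{351280} \approx -0.00059796$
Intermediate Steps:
$B{\left(F \right)} = -40 - \frac{720}{\sqrt{F}}$ ($B{\left(F \right)} = -40 + 8 - \frac{90}{F} \sqrt{F} = -40 + 8 \left(- \frac{90}{\sqrt{F}}\right) = -40 - \frac{720}{\sqrt{F}}$)
$\frac{1}{B{\left(99 \right)} + \left(-13\right) \left(-15\right) \left(-8\right)} = \frac{1}{\left(-40 - \frac{720}{3 \sqrt{11}}\right) + \left(-13\right) \left(-15\right) \left(-8\right)} = \frac{1}{\left(-40 - 720 \frac{\sqrt{11}}{33}\right) + 195 \left(-8\right)} = \frac{1}{\left(-40 - \frac{240 \sqrt{11}}{11}\right) - 1560} = \frac{1}{-1600 - \frac{240 \sqrt{11}}{11}}$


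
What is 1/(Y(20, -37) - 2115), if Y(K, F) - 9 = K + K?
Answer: -1/2066 ≈ -0.00048403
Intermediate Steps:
Y(K, F) = 9 + 2*K (Y(K, F) = 9 + (K + K) = 9 + 2*K)
1/(Y(20, -37) - 2115) = 1/((9 + 2*20) - 2115) = 1/((9 + 40) - 2115) = 1/(49 - 2115) = 1/(-2066) = -1/2066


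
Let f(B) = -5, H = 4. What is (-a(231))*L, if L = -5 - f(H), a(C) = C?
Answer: 0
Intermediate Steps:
L = 0 (L = -5 - 1*(-5) = -5 + 5 = 0)
(-a(231))*L = -1*231*0 = -231*0 = 0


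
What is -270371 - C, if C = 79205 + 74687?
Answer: -424263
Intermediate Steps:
C = 153892
-270371 - C = -270371 - 1*153892 = -270371 - 153892 = -424263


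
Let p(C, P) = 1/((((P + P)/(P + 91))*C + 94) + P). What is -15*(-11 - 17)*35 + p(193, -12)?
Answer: 27136279/1846 ≈ 14700.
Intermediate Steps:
p(C, P) = 1/(94 + P + 2*C*P/(91 + P)) (p(C, P) = 1/((((2*P)/(91 + P))*C + 94) + P) = 1/(((2*P/(91 + P))*C + 94) + P) = 1/((2*C*P/(91 + P) + 94) + P) = 1/((94 + 2*C*P/(91 + P)) + P) = 1/(94 + P + 2*C*P/(91 + P)))
-15*(-11 - 17)*35 + p(193, -12) = -15*(-11 - 17)*35 + (91 - 12)/(8554 + (-12)**2 + 185*(-12) + 2*193*(-12)) = -15*(-28)*35 + 79/(8554 + 144 - 2220 - 4632) = 420*35 + 79/1846 = 14700 + (1/1846)*79 = 14700 + 79/1846 = 27136279/1846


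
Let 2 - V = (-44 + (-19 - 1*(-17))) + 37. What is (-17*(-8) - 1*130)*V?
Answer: 66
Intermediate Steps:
V = 11 (V = 2 - ((-44 + (-19 - 1*(-17))) + 37) = 2 - ((-44 + (-19 + 17)) + 37) = 2 - ((-44 - 2) + 37) = 2 - (-46 + 37) = 2 - 1*(-9) = 2 + 9 = 11)
(-17*(-8) - 1*130)*V = (-17*(-8) - 1*130)*11 = (136 - 130)*11 = 6*11 = 66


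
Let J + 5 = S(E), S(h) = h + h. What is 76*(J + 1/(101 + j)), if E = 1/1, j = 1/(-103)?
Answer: -1181914/5201 ≈ -227.25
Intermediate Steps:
j = -1/103 ≈ -0.0097087
E = 1
S(h) = 2*h
J = -3 (J = -5 + 2*1 = -5 + 2 = -3)
76*(J + 1/(101 + j)) = 76*(-3 + 1/(101 - 1/103)) = 76*(-3 + 1/(10402/103)) = 76*(-3 + 103/10402) = 76*(-31103/10402) = -1181914/5201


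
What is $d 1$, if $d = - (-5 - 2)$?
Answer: $7$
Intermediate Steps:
$d = 7$ ($d = - (-5 - 2) = \left(-1\right) \left(-7\right) = 7$)
$d 1 = 7 \cdot 1 = 7$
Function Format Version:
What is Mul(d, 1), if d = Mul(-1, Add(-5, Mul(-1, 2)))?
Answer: 7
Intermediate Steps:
d = 7 (d = Mul(-1, Add(-5, -2)) = Mul(-1, -7) = 7)
Mul(d, 1) = Mul(7, 1) = 7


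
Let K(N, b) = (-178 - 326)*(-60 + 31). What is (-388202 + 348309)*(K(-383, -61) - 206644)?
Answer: 7660573004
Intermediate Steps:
K(N, b) = 14616 (K(N, b) = -504*(-29) = 14616)
(-388202 + 348309)*(K(-383, -61) - 206644) = (-388202 + 348309)*(14616 - 206644) = -39893*(-192028) = 7660573004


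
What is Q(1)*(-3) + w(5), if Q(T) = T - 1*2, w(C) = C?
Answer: 8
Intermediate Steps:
Q(T) = -2 + T (Q(T) = T - 2 = -2 + T)
Q(1)*(-3) + w(5) = (-2 + 1)*(-3) + 5 = -1*(-3) + 5 = 3 + 5 = 8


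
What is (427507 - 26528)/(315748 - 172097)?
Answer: 400979/143651 ≈ 2.7913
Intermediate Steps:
(427507 - 26528)/(315748 - 172097) = 400979/143651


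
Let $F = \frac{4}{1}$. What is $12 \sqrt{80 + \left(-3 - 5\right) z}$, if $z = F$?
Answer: $48 \sqrt{3} \approx 83.138$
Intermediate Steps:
$F = 4$ ($F = 4 \cdot 1 = 4$)
$z = 4$
$12 \sqrt{80 + \left(-3 - 5\right) z} = 12 \sqrt{80 + \left(-3 - 5\right) 4} = 12 \sqrt{80 - 32} = 12 \sqrt{48} = 12 \cdot 4 \sqrt{3} = 48 \sqrt{3}$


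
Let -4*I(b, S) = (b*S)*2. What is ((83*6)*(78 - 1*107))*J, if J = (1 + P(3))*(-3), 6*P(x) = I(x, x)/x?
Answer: 64989/2 ≈ 32495.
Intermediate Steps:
I(b, S) = -S*b/2 (I(b, S) = -b*S*2/4 = -S*b*2/4 = -S*b/2)
P(x) = -x/12 (P(x) = ((-x*x/2)/x)/6 = ((-x**2/2)/x)/6 = (-x/2)/6 = -x/12)
J = -9/4 (J = (1 - 1/12*3)*(-3) = (1 - 1/4)*(-3) = (3/4)*(-3) = -9/4 ≈ -2.2500)
((83*6)*(78 - 1*107))*J = ((83*6)*(78 - 1*107))*(-9/4) = (498*(78 - 107))*(-9/4) = (498*(-29))*(-9/4) = -14442*(-9/4) = 64989/2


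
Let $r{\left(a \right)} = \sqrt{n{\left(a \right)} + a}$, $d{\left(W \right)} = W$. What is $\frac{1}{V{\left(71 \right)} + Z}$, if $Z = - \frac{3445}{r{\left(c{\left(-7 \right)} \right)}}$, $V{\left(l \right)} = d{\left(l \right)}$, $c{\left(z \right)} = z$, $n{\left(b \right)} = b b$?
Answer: $- \frac{2982}{11656303} - \frac{3445 \sqrt{42}}{11656303} \approx -0.0021712$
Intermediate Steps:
$n{\left(b \right)} = b^{2}$
$r{\left(a \right)} = \sqrt{a + a^{2}}$ ($r{\left(a \right)} = \sqrt{a^{2} + a} = \sqrt{a + a^{2}}$)
$V{\left(l \right)} = l$
$Z = - \frac{3445 \sqrt{42}}{42}$ ($Z = - \frac{3445}{\sqrt{- 7 \left(1 - 7\right)}} = - \frac{3445}{\sqrt{\left(-7\right) \left(-6\right)}} = - \frac{3445}{\sqrt{42}} = - 3445 \frac{\sqrt{42}}{42} = - \frac{3445 \sqrt{42}}{42} \approx -531.58$)
$\frac{1}{V{\left(71 \right)} + Z} = \frac{1}{71 - \frac{3445 \sqrt{42}}{42}}$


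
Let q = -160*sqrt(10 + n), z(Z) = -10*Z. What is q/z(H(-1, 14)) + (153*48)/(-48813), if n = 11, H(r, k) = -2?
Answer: -2448/16271 - 8*sqrt(21) ≈ -36.811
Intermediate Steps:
q = -160*sqrt(21) (q = -160*sqrt(10 + 11) = -160*sqrt(21) ≈ -733.21)
q/z(H(-1, 14)) + (153*48)/(-48813) = (-160*sqrt(21))/((-10*(-2))) + (153*48)/(-48813) = -160*sqrt(21)/20 + 7344*(-1/48813) = -160*sqrt(21)*(1/20) - 2448/16271 = -8*sqrt(21) - 2448/16271 = -2448/16271 - 8*sqrt(21)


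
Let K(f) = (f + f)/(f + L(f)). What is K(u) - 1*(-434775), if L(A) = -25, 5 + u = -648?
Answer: 147389378/339 ≈ 4.3478e+5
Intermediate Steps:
u = -653 (u = -5 - 648 = -653)
K(f) = 2*f/(-25 + f) (K(f) = (f + f)/(f - 25) = (2*f)/(-25 + f) = 2*f/(-25 + f))
K(u) - 1*(-434775) = 2*(-653)/(-25 - 653) - 1*(-434775) = 2*(-653)/(-678) + 434775 = 2*(-653)*(-1/678) + 434775 = 653/339 + 434775 = 147389378/339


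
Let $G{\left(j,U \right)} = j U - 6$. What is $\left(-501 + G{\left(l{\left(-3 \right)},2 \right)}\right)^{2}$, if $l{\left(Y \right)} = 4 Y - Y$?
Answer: $275625$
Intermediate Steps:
$l{\left(Y \right)} = 3 Y$
$G{\left(j,U \right)} = -6 + U j$ ($G{\left(j,U \right)} = U j - 6 = -6 + U j$)
$\left(-501 + G{\left(l{\left(-3 \right)},2 \right)}\right)^{2} = \left(-501 + \left(-6 + 2 \cdot 3 \left(-3\right)\right)\right)^{2} = \left(-501 + \left(-6 + 2 \left(-9\right)\right)\right)^{2} = \left(-501 - 24\right)^{2} = \left(-525\right)^{2} = 275625$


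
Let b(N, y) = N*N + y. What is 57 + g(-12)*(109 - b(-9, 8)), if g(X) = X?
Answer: -183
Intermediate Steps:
b(N, y) = y + N² (b(N, y) = N² + y = y + N²)
57 + g(-12)*(109 - b(-9, 8)) = 57 - 12*(109 - (8 + (-9)²)) = 57 - 12*(109 - (8 + 81)) = 57 - 12*(109 - 1*89) = 57 - 12*(109 - 89) = 57 - 12*20 = 57 - 240 = -183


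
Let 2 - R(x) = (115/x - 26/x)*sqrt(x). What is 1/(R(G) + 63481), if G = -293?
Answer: 18600519/1180816755598 - 89*I*sqrt(293)/1180816755598 ≈ 1.5752e-5 - 1.2902e-9*I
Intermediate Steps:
R(x) = 2 - 89/sqrt(x) (R(x) = 2 - (115/x - 26/x)*sqrt(x) = 2 - 89/x*sqrt(x) = 2 - 89/sqrt(x))
1/(R(G) + 63481) = 1/((2 - (-89)*I*sqrt(293)/293) + 63481) = 1/((2 + 89*I*sqrt(293)/293) + 63481) = 1/(63483 + 89*I*sqrt(293)/293)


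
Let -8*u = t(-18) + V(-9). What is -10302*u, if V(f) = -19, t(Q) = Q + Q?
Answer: -283305/4 ≈ -70826.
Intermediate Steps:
t(Q) = 2*Q
u = 55/8 (u = -(2*(-18) - 19)/8 = -(-36 - 19)/8 = -⅛*(-55) = 55/8 ≈ 6.8750)
-10302*u = -10302*55/8 = -283305/4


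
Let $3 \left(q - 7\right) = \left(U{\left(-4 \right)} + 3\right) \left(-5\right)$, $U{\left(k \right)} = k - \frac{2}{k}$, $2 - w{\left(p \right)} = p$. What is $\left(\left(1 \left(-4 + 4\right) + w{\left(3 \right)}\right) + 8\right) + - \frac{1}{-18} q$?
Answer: $\frac{803}{108} \approx 7.4352$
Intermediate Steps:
$w{\left(p \right)} = 2 - p$
$q = \frac{47}{6}$ ($q = 7 + \frac{\left(\left(-4 - \frac{2}{-4}\right) + 3\right) \left(-5\right)}{3} = 7 + \frac{\left(\left(-4 - - \frac{1}{2}\right) + 3\right) \left(-5\right)}{3} = 7 + \frac{\left(\left(-4 + \frac{1}{2}\right) + 3\right) \left(-5\right)}{3} = 7 + \frac{\left(- \frac{7}{2} + 3\right) \left(-5\right)}{3} = 7 + \frac{\left(- \frac{1}{2}\right) \left(-5\right)}{3} = 7 + \frac{1}{3} \cdot \frac{5}{2} = 7 + \frac{5}{6} = \frac{47}{6} \approx 7.8333$)
$\left(\left(1 \left(-4 + 4\right) + w{\left(3 \right)}\right) + 8\right) + - \frac{1}{-18} q = \left(\left(1 \left(-4 + 4\right) + \left(2 - 3\right)\right) + 8\right) + - \frac{1}{-18} \cdot \frac{47}{6} = \left(\left(1 \cdot 0 + \left(2 - 3\right)\right) + 8\right) + \left(-1\right) \left(- \frac{1}{18}\right) \frac{47}{6} = \left(\left(0 - 1\right) + 8\right) + \frac{1}{18} \cdot \frac{47}{6} = \left(-1 + 8\right) + \frac{47}{108} = 7 + \frac{47}{108} = \frac{803}{108}$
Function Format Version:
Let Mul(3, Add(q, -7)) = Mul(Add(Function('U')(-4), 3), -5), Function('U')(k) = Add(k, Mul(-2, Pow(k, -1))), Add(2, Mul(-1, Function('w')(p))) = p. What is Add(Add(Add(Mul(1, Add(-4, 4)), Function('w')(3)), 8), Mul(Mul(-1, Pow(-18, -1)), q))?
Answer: Rational(803, 108) ≈ 7.4352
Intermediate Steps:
Function('w')(p) = Add(2, Mul(-1, p))
q = Rational(47, 6) (q = Add(7, Mul(Rational(1, 3), Mul(Add(Add(-4, Mul(-2, Pow(-4, -1))), 3), -5))) = Add(7, Mul(Rational(1, 3), Mul(Add(Add(-4, Mul(-2, Rational(-1, 4))), 3), -5))) = Add(7, Mul(Rational(1, 3), Mul(Add(Add(-4, Rational(1, 2)), 3), -5))) = Add(7, Mul(Rational(1, 3), Mul(Add(Rational(-7, 2), 3), -5))) = Add(7, Mul(Rational(1, 3), Mul(Rational(-1, 2), -5))) = Add(7, Mul(Rational(1, 3), Rational(5, 2))) = Add(7, Rational(5, 6)) = Rational(47, 6) ≈ 7.8333)
Add(Add(Add(Mul(1, Add(-4, 4)), Function('w')(3)), 8), Mul(Mul(-1, Pow(-18, -1)), q)) = Add(Add(Add(Mul(1, Add(-4, 4)), Add(2, Mul(-1, 3))), 8), Mul(Mul(-1, Pow(-18, -1)), Rational(47, 6))) = Add(Add(Add(Mul(1, 0), Add(2, -3)), 8), Mul(Mul(-1, Rational(-1, 18)), Rational(47, 6))) = Add(Add(Add(0, -1), 8), Mul(Rational(1, 18), Rational(47, 6))) = Add(Add(-1, 8), Rational(47, 108)) = Add(7, Rational(47, 108)) = Rational(803, 108)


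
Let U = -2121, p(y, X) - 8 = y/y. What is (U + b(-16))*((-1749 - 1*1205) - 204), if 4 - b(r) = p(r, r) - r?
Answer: 6764436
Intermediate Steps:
p(y, X) = 9 (p(y, X) = 8 + y/y = 8 + 1 = 9)
b(r) = -5 + r (b(r) = 4 - (9 - r) = 4 + (-9 + r) = -5 + r)
(U + b(-16))*((-1749 - 1*1205) - 204) = (-2121 + (-5 - 16))*((-1749 - 1*1205) - 204) = (-2121 - 21)*((-1749 - 1205) - 204) = -2142*(-2954 - 204) = -2142*(-3158) = 6764436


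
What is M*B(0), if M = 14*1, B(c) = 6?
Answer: 84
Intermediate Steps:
M = 14
M*B(0) = 14*6 = 84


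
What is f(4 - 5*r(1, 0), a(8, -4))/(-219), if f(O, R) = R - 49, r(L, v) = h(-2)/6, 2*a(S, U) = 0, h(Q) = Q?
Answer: 49/219 ≈ 0.22374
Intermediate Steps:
a(S, U) = 0 (a(S, U) = (½)*0 = 0)
r(L, v) = -⅓ (r(L, v) = -2/6 = -2*⅙ = -⅓)
f(O, R) = -49 + R
f(4 - 5*r(1, 0), a(8, -4))/(-219) = (-49 + 0)/(-219) = -49*(-1/219) = 49/219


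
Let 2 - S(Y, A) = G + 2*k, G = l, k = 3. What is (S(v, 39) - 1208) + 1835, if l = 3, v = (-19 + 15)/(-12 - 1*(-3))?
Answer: 620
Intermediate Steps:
v = 4/9 (v = -4/(-12 + 3) = -4/(-9) = -4*(-1/9) = 4/9 ≈ 0.44444)
G = 3
S(Y, A) = -7 (S(Y, A) = 2 - (3 + 2*3) = 2 - (3 + 6) = 2 - 1*9 = 2 - 9 = -7)
(S(v, 39) - 1208) + 1835 = (-7 - 1208) + 1835 = -1215 + 1835 = 620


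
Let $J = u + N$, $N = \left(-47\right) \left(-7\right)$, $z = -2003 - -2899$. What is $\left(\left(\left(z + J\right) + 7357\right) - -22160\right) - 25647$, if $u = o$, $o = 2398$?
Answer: $7493$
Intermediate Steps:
$z = 896$ ($z = -2003 + 2899 = 896$)
$N = 329$
$u = 2398$
$J = 2727$ ($J = 2398 + 329 = 2727$)
$\left(\left(\left(z + J\right) + 7357\right) - -22160\right) - 25647 = \left(\left(\left(896 + 2727\right) + 7357\right) - -22160\right) - 25647 = \left(\left(3623 + 7357\right) + 22160\right) - 25647 = \left(10980 + 22160\right) - 25647 = 33140 - 25647 = 7493$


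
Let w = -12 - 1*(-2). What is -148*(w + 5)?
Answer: 740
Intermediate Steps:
w = -10 (w = -12 + 2 = -10)
-148*(w + 5) = -148*(-10 + 5) = -148*(-5) = 740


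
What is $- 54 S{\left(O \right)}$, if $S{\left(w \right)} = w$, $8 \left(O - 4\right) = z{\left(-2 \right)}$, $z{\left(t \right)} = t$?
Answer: $- \frac{405}{2} \approx -202.5$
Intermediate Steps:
$O = \frac{15}{4}$ ($O = 4 + \frac{1}{8} \left(-2\right) = 4 - \frac{1}{4} = \frac{15}{4} \approx 3.75$)
$- 54 S{\left(O \right)} = \left(-54\right) \frac{15}{4} = - \frac{405}{2}$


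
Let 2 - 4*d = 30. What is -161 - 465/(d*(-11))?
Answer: -12862/77 ≈ -167.04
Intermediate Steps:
d = -7 (d = ½ - ¼*30 = ½ - 15/2 = -7)
-161 - 465/(d*(-11)) = -161 - 465/((-7*(-11))) = -161 - 465/77 = -12862/77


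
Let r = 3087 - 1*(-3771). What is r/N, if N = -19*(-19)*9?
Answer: 762/361 ≈ 2.1108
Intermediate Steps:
r = 6858 (r = 3087 + 3771 = 6858)
N = 3249 (N = 361*9 = 3249)
r/N = 6858/3249 = 6858*(1/3249) = 762/361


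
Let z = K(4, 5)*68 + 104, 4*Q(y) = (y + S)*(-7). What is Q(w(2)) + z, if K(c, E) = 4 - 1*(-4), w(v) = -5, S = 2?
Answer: 2613/4 ≈ 653.25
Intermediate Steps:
Q(y) = -7/2 - 7*y/4 (Q(y) = ((y + 2)*(-7))/4 = ((2 + y)*(-7))/4 = (-14 - 7*y)/4 = -7/2 - 7*y/4)
K(c, E) = 8 (K(c, E) = 4 + 4 = 8)
z = 648 (z = 8*68 + 104 = 544 + 104 = 648)
Q(w(2)) + z = (-7/2 - 7/4*(-5)) + 648 = (-7/2 + 35/4) + 648 = 21/4 + 648 = 2613/4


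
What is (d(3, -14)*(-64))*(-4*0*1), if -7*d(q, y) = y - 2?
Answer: 0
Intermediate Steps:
d(q, y) = 2/7 - y/7 (d(q, y) = -(y - 2)/7 = -(-2 + y)/7 = 2/7 - y/7)
(d(3, -14)*(-64))*(-4*0*1) = ((2/7 - 1/7*(-14))*(-64))*(-4*0*1) = ((2/7 + 2)*(-64))*(0*1) = ((16/7)*(-64))*0 = -1024/7*0 = 0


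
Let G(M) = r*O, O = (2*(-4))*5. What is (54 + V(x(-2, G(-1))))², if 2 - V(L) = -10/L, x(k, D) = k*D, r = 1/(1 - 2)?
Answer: 199809/64 ≈ 3122.0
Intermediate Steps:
r = -1 (r = 1/(-1) = -1)
O = -40 (O = -8*5 = -40)
G(M) = 40 (G(M) = -1*(-40) = 40)
x(k, D) = D*k
V(L) = 2 + 10/L (V(L) = 2 - (-10)/L = 2 + 10/L)
(54 + V(x(-2, G(-1))))² = (54 + (2 + 10/((40*(-2)))))² = (54 + (2 + 10/(-80)))² = (54 + (2 + 10*(-1/80)))² = (54 + (2 - ⅛))² = (54 + 15/8)² = (447/8)² = 199809/64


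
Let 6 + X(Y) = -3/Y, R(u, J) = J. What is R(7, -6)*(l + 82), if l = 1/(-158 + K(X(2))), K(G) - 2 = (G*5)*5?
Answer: -112664/229 ≈ -491.98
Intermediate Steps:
X(Y) = -6 - 3/Y
K(G) = 2 + 25*G (K(G) = 2 + (G*5)*5 = 2 + (5*G)*5 = 2 + 25*G)
l = -2/687 (l = 1/(-158 + (2 + 25*(-6 - 3/2))) = 1/(-158 + (2 + 25*(-15/2))) = 1/(-158 + (2 - 375/2)) = 1/(-158 - 371/2) = 1/(-687/2) = -2/687 ≈ -0.0029112)
R(7, -6)*(l + 82) = -6*(-2/687 + 82) = -6*56332/687 = -112664/229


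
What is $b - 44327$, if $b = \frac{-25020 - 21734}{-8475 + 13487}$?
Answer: $- \frac{111106839}{2506} \approx -44336.0$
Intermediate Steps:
$b = - \frac{23377}{2506}$ ($b = - \frac{46754}{5012} = \left(-46754\right) \frac{1}{5012} = - \frac{23377}{2506} \approx -9.3284$)
$b - 44327 = - \frac{23377}{2506} - 44327 = - \frac{111106839}{2506}$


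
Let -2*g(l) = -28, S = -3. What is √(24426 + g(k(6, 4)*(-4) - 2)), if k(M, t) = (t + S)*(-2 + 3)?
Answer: 2*√6110 ≈ 156.33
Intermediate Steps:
k(M, t) = -3 + t (k(M, t) = (t - 3)*(-2 + 3) = (-3 + t)*1 = -3 + t)
g(l) = 14 (g(l) = -½*(-28) = 14)
√(24426 + g(k(6, 4)*(-4) - 2)) = √(24426 + 14) = √24440 = 2*√6110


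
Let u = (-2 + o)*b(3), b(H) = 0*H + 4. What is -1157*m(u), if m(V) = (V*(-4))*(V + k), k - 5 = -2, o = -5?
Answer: 3239600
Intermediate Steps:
k = 3 (k = 5 - 2 = 3)
b(H) = 4 (b(H) = 0 + 4 = 4)
u = -28 (u = (-2 - 5)*4 = -7*4 = -28)
m(V) = -4*V*(3 + V) (m(V) = (V*(-4))*(V + 3) = (-4*V)*(3 + V) = -4*V*(3 + V))
-1157*m(u) = -(-4628)*(-28)*(3 - 28) = -(-4628)*(-28)*(-25) = -1157*(-2800) = 3239600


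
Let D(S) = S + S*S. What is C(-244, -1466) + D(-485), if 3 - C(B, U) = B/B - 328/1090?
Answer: 127934554/545 ≈ 2.3474e+5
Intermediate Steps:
D(S) = S + S**2
C(B, U) = 1254/545 (C(B, U) = 3 - (B/B - 328/1090) = 3 - (1 - 328*1/1090) = 3 - (1 - 164/545) = 3 - 1*381/545 = 3 - 381/545 = 1254/545)
C(-244, -1466) + D(-485) = 1254/545 - 485*(1 - 485) = 1254/545 - 485*(-484) = 1254/545 + 234740 = 127934554/545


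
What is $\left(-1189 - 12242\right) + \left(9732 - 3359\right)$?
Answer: $-7058$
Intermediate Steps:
$\left(-1189 - 12242\right) + \left(9732 - 3359\right) = -13431 + \left(9732 - 3359\right) = -13431 + 6373 = -7058$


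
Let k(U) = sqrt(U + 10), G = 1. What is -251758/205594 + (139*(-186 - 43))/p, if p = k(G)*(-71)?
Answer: -125879/102797 + 31831*sqrt(11)/781 ≈ 133.95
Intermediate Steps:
k(U) = sqrt(10 + U)
p = -71*sqrt(11) (p = sqrt(10 + 1)*(-71) = sqrt(11)*(-71) = -71*sqrt(11) ≈ -235.48)
-251758/205594 + (139*(-186 - 43))/p = -251758/205594 + (139*(-186 - 43))/((-71*sqrt(11))) = -251758*1/205594 + (139*(-229))*(-sqrt(11)/781) = -125879/102797 - (-31831)*sqrt(11)/781 = -125879/102797 + 31831*sqrt(11)/781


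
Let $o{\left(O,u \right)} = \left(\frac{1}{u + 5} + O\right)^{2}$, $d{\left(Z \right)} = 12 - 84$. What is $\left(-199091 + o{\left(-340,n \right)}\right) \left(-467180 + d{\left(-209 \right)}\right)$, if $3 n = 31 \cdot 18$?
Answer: $\frac{1423233261542600}{36481} \approx 3.9013 \cdot 10^{10}$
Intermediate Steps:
$d{\left(Z \right)} = -72$
$n = 186$ ($n = \frac{31 \cdot 18}{3} = \frac{1}{3} \cdot 558 = 186$)
$o{\left(O,u \right)} = \left(O + \frac{1}{5 + u}\right)^{2}$ ($o{\left(O,u \right)} = \left(\frac{1}{5 + u} + O\right)^{2} = \left(O + \frac{1}{5 + u}\right)^{2}$)
$\left(-199091 + o{\left(-340,n \right)}\right) \left(-467180 + d{\left(-209 \right)}\right) = \left(-199091 + \frac{\left(1 + 5 \left(-340\right) - 63240\right)^{2}}{\left(5 + 186\right)^{2}}\right) \left(-467180 - 72\right) = \left(-199091 + \frac{\left(1 - 1700 - 63240\right)^{2}}{36481}\right) \left(-467252\right) = \left(-199091 + \frac{\left(-64939\right)^{2}}{36481}\right) \left(-467252\right) = \left(-199091 + \frac{1}{36481} \cdot 4217073721\right) \left(-467252\right) = \left(-199091 + \frac{4217073721}{36481}\right) \left(-467252\right) = \left(- \frac{3045965050}{36481}\right) \left(-467252\right) = \frac{1423233261542600}{36481}$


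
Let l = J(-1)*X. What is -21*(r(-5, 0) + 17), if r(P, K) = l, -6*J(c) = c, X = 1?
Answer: -721/2 ≈ -360.50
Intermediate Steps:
J(c) = -c/6
l = ⅙ (l = -⅙*(-1)*1 = (⅙)*1 = ⅙ ≈ 0.16667)
r(P, K) = ⅙
-21*(r(-5, 0) + 17) = -21*(⅙ + 17) = -21*103/6 = -721/2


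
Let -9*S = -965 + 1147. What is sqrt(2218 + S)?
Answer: 2*sqrt(4945)/3 ≈ 46.880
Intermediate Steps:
S = -182/9 (S = -(-965 + 1147)/9 = -1/9*182 = -182/9 ≈ -20.222)
sqrt(2218 + S) = sqrt(2218 - 182/9) = sqrt(19780/9) = 2*sqrt(4945)/3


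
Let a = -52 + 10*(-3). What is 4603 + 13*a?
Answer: 3537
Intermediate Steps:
a = -82 (a = -52 - 30 = -82)
4603 + 13*a = 4603 + 13*(-82) = 4603 - 1066 = 3537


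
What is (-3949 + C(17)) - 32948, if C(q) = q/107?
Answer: -3947962/107 ≈ -36897.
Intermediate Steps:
C(q) = q/107 (C(q) = q*(1/107) = q/107)
(-3949 + C(17)) - 32948 = (-3949 + (1/107)*17) - 32948 = (-3949 + 17/107) - 32948 = -422526/107 - 32948 = -3947962/107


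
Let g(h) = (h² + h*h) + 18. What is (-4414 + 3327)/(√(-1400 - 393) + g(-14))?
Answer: -445670/169893 + 1087*I*√1793/169893 ≈ -2.6232 + 0.27092*I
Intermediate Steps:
g(h) = 18 + 2*h² (g(h) = (h² + h²) + 18 = 2*h² + 18 = 18 + 2*h²)
(-4414 + 3327)/(√(-1400 - 393) + g(-14)) = (-4414 + 3327)/(√(-1400 - 393) + (18 + 2*(-14)²)) = -1087/(√(-1793) + (18 + 2*196)) = -1087/(I*√1793 + (18 + 392)) = -1087/(I*√1793 + 410) = -1087/(410 + I*√1793)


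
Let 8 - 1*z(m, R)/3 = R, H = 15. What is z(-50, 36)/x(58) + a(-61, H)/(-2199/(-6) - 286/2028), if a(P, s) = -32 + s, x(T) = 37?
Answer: -1224723/528656 ≈ -2.3167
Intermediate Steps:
z(m, R) = 24 - 3*R
z(-50, 36)/x(58) + a(-61, H)/(-2199/(-6) - 286/2028) = (24 - 3*36)/37 + (-32 + 15)/(-2199/(-6) - 286/2028) = (24 - 108)*(1/37) - 17/(-2199*(-⅙) - 286*1/2028) = -84*1/37 - 17/(733/2 - 11/78) = -84/37 - 17/14288/39 = -84/37 - 17*39/14288 = -84/37 - 663/14288 = -1224723/528656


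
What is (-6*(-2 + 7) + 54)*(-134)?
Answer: -3216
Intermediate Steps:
(-6*(-2 + 7) + 54)*(-134) = (-6*5 + 54)*(-134) = (-30 + 54)*(-134) = 24*(-134) = -3216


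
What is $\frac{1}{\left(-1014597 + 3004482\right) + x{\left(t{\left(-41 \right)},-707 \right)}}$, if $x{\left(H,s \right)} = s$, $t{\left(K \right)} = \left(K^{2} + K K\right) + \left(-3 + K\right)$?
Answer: $\frac{1}{1989178} \approx 5.0272 \cdot 10^{-7}$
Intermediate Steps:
$t{\left(K \right)} = -3 + K + 2 K^{2}$ ($t{\left(K \right)} = \left(K^{2} + K^{2}\right) + \left(-3 + K\right) = 2 K^{2} + \left(-3 + K\right) = -3 + K + 2 K^{2}$)
$\frac{1}{\left(-1014597 + 3004482\right) + x{\left(t{\left(-41 \right)},-707 \right)}} = \frac{1}{\left(-1014597 + 3004482\right) - 707} = \frac{1}{1989885 - 707} = \frac{1}{1989178}$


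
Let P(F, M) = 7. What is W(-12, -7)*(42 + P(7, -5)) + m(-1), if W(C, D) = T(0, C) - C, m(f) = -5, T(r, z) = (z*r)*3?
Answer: 583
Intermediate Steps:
T(r, z) = 3*r*z (T(r, z) = (r*z)*3 = 3*r*z)
W(C, D) = -C (W(C, D) = 3*0*C - C = 0 - C = -C)
W(-12, -7)*(42 + P(7, -5)) + m(-1) = (-1*(-12))*(42 + 7) - 5 = 12*49 - 5 = 588 - 5 = 583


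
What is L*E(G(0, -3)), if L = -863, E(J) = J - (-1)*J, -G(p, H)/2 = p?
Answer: 0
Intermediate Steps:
G(p, H) = -2*p
E(J) = 2*J (E(J) = J + J = 2*J)
L*E(G(0, -3)) = -1726*(-2*0) = -1726*0 = -863*0 = 0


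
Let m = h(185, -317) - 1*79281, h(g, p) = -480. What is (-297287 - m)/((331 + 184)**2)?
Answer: -217526/265225 ≈ -0.82016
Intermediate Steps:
m = -79761 (m = -480 - 1*79281 = -480 - 79281 = -79761)
(-297287 - m)/((331 + 184)**2) = (-297287 - 1*(-79761))/((331 + 184)**2) = (-297287 + 79761)/(515**2) = -217526/265225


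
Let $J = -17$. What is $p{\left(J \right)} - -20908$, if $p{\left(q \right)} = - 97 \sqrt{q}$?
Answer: $20908 - 97 i \sqrt{17} \approx 20908.0 - 399.94 i$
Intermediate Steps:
$p{\left(J \right)} - -20908 = - 97 \sqrt{-17} - -20908 = - 97 i \sqrt{17} + 20908 = 20908 - 97 i \sqrt{17}$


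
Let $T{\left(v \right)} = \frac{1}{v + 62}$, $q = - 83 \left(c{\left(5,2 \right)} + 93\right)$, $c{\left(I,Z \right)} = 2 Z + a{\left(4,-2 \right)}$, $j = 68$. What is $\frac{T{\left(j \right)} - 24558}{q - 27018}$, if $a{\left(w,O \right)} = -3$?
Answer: $\frac{3192539}{4526600} \approx 0.70528$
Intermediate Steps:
$c{\left(I,Z \right)} = -3 + 2 Z$ ($c{\left(I,Z \right)} = 2 Z - 3 = -3 + 2 Z$)
$q = -7802$ ($q = - 83 \left(\left(-3 + 2 \cdot 2\right) + 93\right) = - 83 \left(\left(-3 + 4\right) + 93\right) = - 83 \left(1 + 93\right) = \left(-83\right) 94 = -7802$)
$T{\left(v \right)} = \frac{1}{62 + v}$
$\frac{T{\left(j \right)} - 24558}{q - 27018} = \frac{\frac{1}{62 + 68} - 24558}{-7802 - 27018} = \frac{\frac{1}{130} - 24558}{-34820} = \left(\frac{1}{130} - 24558\right) \left(- \frac{1}{34820}\right) = \left(- \frac{3192539}{130}\right) \left(- \frac{1}{34820}\right) = \frac{3192539}{4526600}$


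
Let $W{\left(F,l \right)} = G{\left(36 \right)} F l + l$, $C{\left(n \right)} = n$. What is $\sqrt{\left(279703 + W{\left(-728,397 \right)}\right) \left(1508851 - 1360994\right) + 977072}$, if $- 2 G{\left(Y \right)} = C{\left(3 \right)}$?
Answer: $2 \sqrt{26378820210} \approx 3.2483 \cdot 10^{5}$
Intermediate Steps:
$G{\left(Y \right)} = - \frac{3}{2}$ ($G{\left(Y \right)} = \left(- \frac{1}{2}\right) 3 = - \frac{3}{2}$)
$W{\left(F,l \right)} = l - \frac{3 F l}{2}$ ($W{\left(F,l \right)} = - \frac{3 F}{2} l + l = - \frac{3 F l}{2} + l = l - \frac{3 F l}{2}$)
$\sqrt{\left(279703 + W{\left(-728,397 \right)}\right) \left(1508851 - 1360994\right) + 977072} = \sqrt{\left(279703 + \frac{1}{2} \cdot 397 \left(2 - -2184\right)\right) \left(1508851 - 1360994\right) + 977072} = \sqrt{\left(279703 + \frac{1}{2} \cdot 397 \left(2 + 2184\right)\right) 147857 + 977072} = \sqrt{\left(279703 + \frac{1}{2} \cdot 397 \cdot 2186\right) 147857 + 977072} = \sqrt{\left(279703 + 433921\right) 147857 + 977072} = \sqrt{713624 \cdot 147857 + 977072} = \sqrt{105514303768 + 977072} = \sqrt{105515280840} = 2 \sqrt{26378820210}$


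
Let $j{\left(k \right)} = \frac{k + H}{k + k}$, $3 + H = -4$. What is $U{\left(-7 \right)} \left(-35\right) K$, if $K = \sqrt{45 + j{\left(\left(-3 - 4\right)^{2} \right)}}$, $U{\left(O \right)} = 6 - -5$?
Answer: $- 55 \sqrt{2226} \approx -2594.9$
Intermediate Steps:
$H = -7$ ($H = -3 - 4 = -7$)
$U{\left(O \right)} = 11$ ($U{\left(O \right)} = 6 + 5 = 11$)
$j{\left(k \right)} = \frac{-7 + k}{2 k}$ ($j{\left(k \right)} = \frac{k - 7}{k + k} = \frac{-7 + k}{2 k}$)
$K = \frac{\sqrt{2226}}{7}$ ($K = \sqrt{45 + \frac{-7 + \left(-3 - 4\right)^{2}}{2 \left(-3 - 4\right)^{2}}} = \sqrt{45 + \frac{-7 + \left(-7\right)^{2}}{2 \left(-7\right)^{2}}} = \sqrt{45 + \frac{-7 + 49}{2 \cdot 49}} = \sqrt{45 + \frac{1}{2} \cdot \frac{1}{49} \cdot 42} = \sqrt{45 + \frac{3}{7}} = \sqrt{\frac{318}{7}} = \frac{\sqrt{2226}}{7} \approx 6.7401$)
$U{\left(-7 \right)} \left(-35\right) K = 11 \left(-35\right) \frac{\sqrt{2226}}{7} = - 385 \frac{\sqrt{2226}}{7} = - 55 \sqrt{2226}$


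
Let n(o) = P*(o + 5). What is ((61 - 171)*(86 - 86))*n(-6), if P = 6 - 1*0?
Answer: 0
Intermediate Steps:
P = 6 (P = 6 + 0 = 6)
n(o) = 30 + 6*o (n(o) = 6*(o + 5) = 6*(5 + o) = 30 + 6*o)
((61 - 171)*(86 - 86))*n(-6) = ((61 - 171)*(86 - 86))*(30 + 6*(-6)) = (-110*0)*(30 - 36) = 0*(-6) = 0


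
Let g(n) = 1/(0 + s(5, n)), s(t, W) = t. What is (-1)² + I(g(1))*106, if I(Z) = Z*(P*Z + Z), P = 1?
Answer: 237/25 ≈ 9.4800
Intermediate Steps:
g(n) = ⅕ (g(n) = 1/(0 + 5) = 1/5 = ⅕)
I(Z) = 2*Z² (I(Z) = Z*(1*Z + Z) = Z*(Z + Z) = Z*(2*Z) = 2*Z²)
(-1)² + I(g(1))*106 = (-1)² + (2*(⅕)²)*106 = 1 + (2*(1/25))*106 = 1 + (2/25)*106 = 1 + 212/25 = 237/25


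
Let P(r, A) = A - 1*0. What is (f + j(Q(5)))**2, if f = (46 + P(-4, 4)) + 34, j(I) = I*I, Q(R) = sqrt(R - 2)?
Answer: 7569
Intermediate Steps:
Q(R) = sqrt(-2 + R)
P(r, A) = A (P(r, A) = A + 0 = A)
j(I) = I**2
f = 84 (f = (46 + 4) + 34 = 50 + 34 = 84)
(f + j(Q(5)))**2 = (84 + (sqrt(-2 + 5))**2)**2 = (84 + (sqrt(3))**2)**2 = (84 + 3)**2 = 87**2 = 7569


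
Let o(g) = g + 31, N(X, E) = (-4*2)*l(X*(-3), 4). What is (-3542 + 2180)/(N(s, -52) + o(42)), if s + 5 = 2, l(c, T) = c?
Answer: -1362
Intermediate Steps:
s = -3 (s = -5 + 2 = -3)
N(X, E) = 24*X (N(X, E) = (-4*2)*(X*(-3)) = -(-24)*X = 24*X)
o(g) = 31 + g
(-3542 + 2180)/(N(s, -52) + o(42)) = (-3542 + 2180)/(24*(-3) + (31 + 42)) = -1362/(-72 + 73) = -1362/1 = -1362*1 = -1362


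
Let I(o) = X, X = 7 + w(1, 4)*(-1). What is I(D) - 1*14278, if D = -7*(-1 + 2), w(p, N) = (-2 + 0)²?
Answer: -14275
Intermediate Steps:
w(p, N) = 4 (w(p, N) = (-2)² = 4)
X = 3 (X = 7 + 4*(-1) = 7 - 4 = 3)
D = -7 (D = -7*1 = -7)
I(o) = 3
I(D) - 1*14278 = 3 - 1*14278 = 3 - 14278 = -14275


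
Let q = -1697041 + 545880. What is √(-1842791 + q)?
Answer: 4*I*√187122 ≈ 1730.3*I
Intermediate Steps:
q = -1151161
√(-1842791 + q) = √(-1842791 - 1151161) = √(-2993952) = 4*I*√187122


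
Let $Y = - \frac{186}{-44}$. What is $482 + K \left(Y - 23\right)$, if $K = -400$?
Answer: $\frac{87902}{11} \approx 7991.1$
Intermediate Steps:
$Y = \frac{93}{22}$ ($Y = \left(-186\right) \left(- \frac{1}{44}\right) = \frac{93}{22} \approx 4.2273$)
$482 + K \left(Y - 23\right) = 482 - 400 \left(\frac{93}{22} - 23\right) = 482 - - \frac{82600}{11} = 482 + \frac{82600}{11} = \frac{87902}{11}$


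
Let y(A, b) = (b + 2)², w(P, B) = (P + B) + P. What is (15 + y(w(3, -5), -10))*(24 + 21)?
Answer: 3555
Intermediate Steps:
w(P, B) = B + 2*P (w(P, B) = (B + P) + P = B + 2*P)
y(A, b) = (2 + b)²
(15 + y(w(3, -5), -10))*(24 + 21) = (15 + (2 - 10)²)*(24 + 21) = (15 + (-8)²)*45 = (15 + 64)*45 = 79*45 = 3555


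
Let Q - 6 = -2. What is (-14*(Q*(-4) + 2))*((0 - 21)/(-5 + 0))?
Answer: 4116/5 ≈ 823.20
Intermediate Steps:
Q = 4 (Q = 6 - 2 = 4)
(-14*(Q*(-4) + 2))*((0 - 21)/(-5 + 0)) = (-14*(4*(-4) + 2))*((0 - 21)/(-5 + 0)) = (-14*(-16 + 2))*(-21/(-5)) = (-14*(-14))*(-21*(-1/5)) = 196*(21/5) = 4116/5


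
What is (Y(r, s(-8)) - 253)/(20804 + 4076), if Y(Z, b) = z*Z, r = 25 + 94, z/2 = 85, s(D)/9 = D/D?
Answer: 19977/24880 ≈ 0.80293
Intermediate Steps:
s(D) = 9 (s(D) = 9*(D/D) = 9*1 = 9)
z = 170 (z = 2*85 = 170)
r = 119
Y(Z, b) = 170*Z
(Y(r, s(-8)) - 253)/(20804 + 4076) = (170*119 - 253)/(20804 + 4076) = (20230 - 253)/24880 = 19977*(1/24880) = 19977/24880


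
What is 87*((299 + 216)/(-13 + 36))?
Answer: 44805/23 ≈ 1948.0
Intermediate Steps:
87*((299 + 216)/(-13 + 36)) = 87*(515/23) = 44805/23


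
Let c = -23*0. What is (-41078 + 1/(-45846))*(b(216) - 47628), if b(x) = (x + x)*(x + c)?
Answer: -531079880898/283 ≈ -1.8766e+9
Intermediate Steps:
c = 0
b(x) = 2*x² (b(x) = (x + x)*(x + 0) = (2*x)*x = 2*x²)
(-41078 + 1/(-45846))*(b(216) - 47628) = (-41078 + 1/(-45846))*(2*216² - 47628) = (-41078 - 1/45846)*(2*46656 - 47628) = -1883261989*(93312 - 47628)/45846 = -1883261989/45846*45684 = -531079880898/283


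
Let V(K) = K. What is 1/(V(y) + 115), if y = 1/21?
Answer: 21/2416 ≈ 0.0086921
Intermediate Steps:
y = 1/21 ≈ 0.047619
1/(V(y) + 115) = 1/(1/21 + 115) = 1/(2416/21) = 21/2416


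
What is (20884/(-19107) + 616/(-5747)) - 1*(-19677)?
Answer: 308651261239/15686847 ≈ 19676.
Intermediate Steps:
(20884/(-19107) + 616/(-5747)) - 1*(-19677) = (20884*(-1/19107) + 616*(-1/5747)) + 19677 = (-20884/19107 - 88/821) + 19677 = -18827180/15686847 + 19677 = 308651261239/15686847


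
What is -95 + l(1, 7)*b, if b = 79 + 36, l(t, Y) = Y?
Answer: 710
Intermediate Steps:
b = 115
-95 + l(1, 7)*b = -95 + 7*115 = -95 + 805 = 710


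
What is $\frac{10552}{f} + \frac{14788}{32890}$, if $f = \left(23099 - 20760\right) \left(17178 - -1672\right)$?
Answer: $\frac{2509046898}{5577403975} \approx 0.44986$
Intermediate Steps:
$f = 44090150$ ($f = 2339 \left(17178 + 1672\right) = 2339 \cdot 18850 = 44090150$)
$\frac{10552}{f} + \frac{14788}{32890} = \frac{10552}{44090150} + \frac{14788}{32890} = 10552 \cdot \frac{1}{44090150} + 14788 \cdot \frac{1}{32890} = \frac{5276}{22045075} + \frac{7394}{16445} = \frac{2509046898}{5577403975}$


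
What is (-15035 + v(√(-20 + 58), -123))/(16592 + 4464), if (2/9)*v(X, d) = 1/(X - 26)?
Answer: -9592447/13433728 - 9*√38/26867456 ≈ -0.71406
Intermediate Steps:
v(X, d) = 9/(2*(-26 + X)) (v(X, d) = 9/(2*(X - 26)) = 9/(2*(-26 + X)))
(-15035 + v(√(-20 + 58), -123))/(16592 + 4464) = (-15035 + 9/(2*(-26 + √(-20 + 58))))/(16592 + 4464) = (-15035 + 9/(2*(-26 + √38)))/21056 = (-15035 + 9/(2*(-26 + √38)))*(1/21056) = -15035/21056 + 9/(42112*(-26 + √38))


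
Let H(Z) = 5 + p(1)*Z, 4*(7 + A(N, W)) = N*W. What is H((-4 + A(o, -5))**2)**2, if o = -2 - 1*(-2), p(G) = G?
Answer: 15876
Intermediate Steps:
o = 0 (o = -2 + 2 = 0)
A(N, W) = -7 + N*W/4 (A(N, W) = -7 + (N*W)/4 = -7 + N*W/4)
H(Z) = 5 + Z (H(Z) = 5 + 1*Z = 5 + Z)
H((-4 + A(o, -5))**2)**2 = (5 + (-4 + (-7 + (1/4)*0*(-5)))**2)**2 = (5 + (-4 + (-7 + 0))**2)**2 = (5 + (-4 - 7)**2)**2 = (5 + (-11)**2)**2 = (5 + 121)**2 = 126**2 = 15876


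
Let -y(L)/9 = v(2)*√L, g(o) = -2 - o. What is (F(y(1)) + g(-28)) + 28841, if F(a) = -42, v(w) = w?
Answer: 28825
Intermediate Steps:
y(L) = -18*√L
(F(y(1)) + g(-28)) + 28841 = (-42 + (-2 - 1*(-28))) + 28841 = (-42 + (-2 + 28)) + 28841 = (-42 + 26) + 28841 = -16 + 28841 = 28825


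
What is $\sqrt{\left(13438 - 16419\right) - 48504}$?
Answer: $i \sqrt{51485} \approx 226.9 i$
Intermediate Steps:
$\sqrt{\left(13438 - 16419\right) - 48504} = \sqrt{-2981 - 48504} = \sqrt{-51485} = i \sqrt{51485}$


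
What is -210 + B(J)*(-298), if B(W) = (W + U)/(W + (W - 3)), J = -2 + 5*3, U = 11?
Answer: -11982/23 ≈ -520.96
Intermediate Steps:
J = 13 (J = -2 + 15 = 13)
B(W) = (11 + W)/(-3 + 2*W) (B(W) = (W + 11)/(W + (W - 3)) = (11 + W)/(W + (-3 + W)) = (11 + W)/(-3 + 2*W))
-210 + B(J)*(-298) = -210 + ((11 + 13)/(-3 + 2*13))*(-298) = -210 + (24/(-3 + 26))*(-298) = -210 + (24/23)*(-298) = -210 - 7152/23 = -11982/23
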